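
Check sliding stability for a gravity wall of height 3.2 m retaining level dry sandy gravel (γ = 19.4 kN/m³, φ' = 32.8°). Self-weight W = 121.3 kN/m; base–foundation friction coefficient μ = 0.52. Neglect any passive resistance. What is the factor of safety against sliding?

2.14

K_a = tan²(45° − 32.8°/2) = 0.2973.
P_a = ½K_aγH² = 0.5×0.2973×19.4×3.2² = 29.53 kN/m, acting at H/3 = 1.067 m above the base.
FS_sliding = μW / P_a = 0.52×121.3 / 29.53 = 2.136.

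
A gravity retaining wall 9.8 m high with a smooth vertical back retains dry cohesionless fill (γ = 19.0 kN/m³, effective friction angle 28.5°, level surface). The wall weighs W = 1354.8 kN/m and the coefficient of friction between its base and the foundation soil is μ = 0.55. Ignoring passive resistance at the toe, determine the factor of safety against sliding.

2.31

K_a = tan²(45° − 28.5°/2) = 0.3540.
P_a = ½K_aγH² = 0.5×0.3540×19.0×9.8² = 322.9 kN/m, acting at H/3 = 3.267 m above the base.
FS_sliding = μW / P_a = 0.55×1354.8 / 322.9 = 2.307.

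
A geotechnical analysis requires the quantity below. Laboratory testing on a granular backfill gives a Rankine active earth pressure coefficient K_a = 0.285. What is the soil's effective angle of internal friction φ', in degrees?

33.8°

K_a = tan²(45° − φ/2) ⇒ 45° − φ/2 = arctan(√0.285) = 28.10°.
φ = 2(45° − 28.10°) = 33.81°.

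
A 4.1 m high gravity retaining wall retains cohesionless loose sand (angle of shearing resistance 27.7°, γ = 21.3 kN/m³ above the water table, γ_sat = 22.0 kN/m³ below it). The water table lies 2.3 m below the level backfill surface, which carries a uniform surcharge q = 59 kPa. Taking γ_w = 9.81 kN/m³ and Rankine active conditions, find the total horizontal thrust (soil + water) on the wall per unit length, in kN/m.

K_a = tan²(45° − φ/2) = 0.3653.
γ' = 22.0 − 9.81 = 12.19 kN/m³. h₂ = H − d_w = 1.8 m.
σ'_h: at surface K_a·q = 21.55; at WT K_a(q+γd_w) = 39.45; at base K_a(q+γd_w+γ'h₂) = 47.47 kPa.
P₁ = ½(21.55+39.45)×2.3 = 70.16; P₂ = ½(39.45+47.47)×1.8 = 78.23; P_w = ½γ_w h₂² = 15.89.
Total = 70.16+78.23+15.89 = 164.3 kN/m.

164 kN/m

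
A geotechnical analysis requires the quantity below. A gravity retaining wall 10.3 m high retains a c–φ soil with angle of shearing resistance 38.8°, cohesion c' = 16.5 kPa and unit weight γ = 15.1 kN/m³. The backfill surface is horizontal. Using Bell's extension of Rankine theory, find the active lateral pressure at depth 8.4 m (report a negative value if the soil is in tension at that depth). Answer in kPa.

K_a = (1 − sin φ)/(1 + sin φ) = 0.2296.
σ_a = K_a γ z − 2c√K_a = 0.2296×15.1×8.4 − 2×16.5×0.4791 = 13.31 kPa.

13.3 kPa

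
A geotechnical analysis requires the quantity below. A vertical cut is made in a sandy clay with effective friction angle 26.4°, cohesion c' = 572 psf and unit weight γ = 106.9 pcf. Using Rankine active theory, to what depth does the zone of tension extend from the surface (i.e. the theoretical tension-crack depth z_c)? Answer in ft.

K_a = tan²(45° − 26.4°/2) = 0.3844; √K_a = 0.6200.
The active pressure is zero where K_a γ z = 2c√K_a, so z_c = 2c/(γ√K_a) = 2×572/(106.9×0.6200) = 17.26 ft.

17.3 ft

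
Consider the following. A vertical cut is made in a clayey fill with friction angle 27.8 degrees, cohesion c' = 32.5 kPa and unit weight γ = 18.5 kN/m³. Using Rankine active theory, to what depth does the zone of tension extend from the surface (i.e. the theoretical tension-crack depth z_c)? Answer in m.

K_a = tan²(45° − 27.8°/2) = 0.3639; √K_a = 0.6032.
The active pressure is zero where K_a γ z = 2c√K_a, so z_c = 2c/(γ√K_a) = 2×32.5/(18.5×0.6032) = 5.824 m.

5.82 m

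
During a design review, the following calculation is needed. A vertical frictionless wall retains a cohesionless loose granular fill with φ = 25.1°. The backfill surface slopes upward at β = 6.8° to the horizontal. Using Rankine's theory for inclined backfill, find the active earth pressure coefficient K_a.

K_a = cos β · (cos β − √(cos²β − cos²φ)) / (cos β + √(cos²β − cos²φ)).
cos β = 0.9930, cos φ = 0.9056, √(cos²β − cos²φ) = 0.4073.
K_a = 0.9930 × (0.9930 − 0.4073)/(0.9930 + 0.4073) = 0.4153.

0.415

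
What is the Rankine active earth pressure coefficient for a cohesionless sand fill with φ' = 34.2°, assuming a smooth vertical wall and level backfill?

0.280

K_a = tan²(45° − φ/2) = tan²(27.90°) = 0.2803.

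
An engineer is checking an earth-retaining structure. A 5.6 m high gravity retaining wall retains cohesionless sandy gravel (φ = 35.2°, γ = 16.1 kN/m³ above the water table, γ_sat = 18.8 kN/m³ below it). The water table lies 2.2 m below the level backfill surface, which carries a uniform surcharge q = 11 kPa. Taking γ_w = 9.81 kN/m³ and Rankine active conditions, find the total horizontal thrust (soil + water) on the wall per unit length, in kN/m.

130 kN/m

K_a = tan²(45° − φ/2) = 0.2687.
γ' = 18.8 − 9.81 = 8.990 kN/m³. h₂ = H − d_w = 3.4 m.
σ'_h: at surface K_a·q = 2.956; at WT K_a(q+γd_w) = 12.47; at base K_a(q+γd_w+γ'h₂) = 20.69 kPa.
P₁ = ½(2.956+12.47)×2.2 = 16.97; P₂ = ½(12.47+20.69)×3.4 = 56.37; P_w = ½γ_w h₂² = 56.70.
Total = 16.97+56.37+56.70 = 130.0 kN/m.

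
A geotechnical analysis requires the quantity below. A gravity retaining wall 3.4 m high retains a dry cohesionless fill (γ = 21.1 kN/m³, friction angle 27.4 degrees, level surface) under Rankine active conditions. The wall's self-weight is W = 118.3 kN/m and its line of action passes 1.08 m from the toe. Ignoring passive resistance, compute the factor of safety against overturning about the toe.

2.50

K_a = tan²(45° − 27.4°/2) = 0.3697.
P_a = ½K_aγH² = 0.5×0.3697×21.1×3.4² = 45.08 kN/m, acting at H/3 = 1.133 m above the base.
Overturning moment M_o = P_a × H/3 = 45.08 × 1.133 = 51.10.
Resisting moment M_r = W × 1.08 = 118.3 × 1.08 = 127.8.
FS_overturning = M_r/M_o = 127.8/51.10 = 2.500.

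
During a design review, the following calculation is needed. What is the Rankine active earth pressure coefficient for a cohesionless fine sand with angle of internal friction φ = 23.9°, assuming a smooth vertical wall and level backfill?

K_a = (1 − sin φ)/(1 + sin φ) = (1 − sin 23.9°)/(1 + sin 23.9°) = 0.4233.

0.423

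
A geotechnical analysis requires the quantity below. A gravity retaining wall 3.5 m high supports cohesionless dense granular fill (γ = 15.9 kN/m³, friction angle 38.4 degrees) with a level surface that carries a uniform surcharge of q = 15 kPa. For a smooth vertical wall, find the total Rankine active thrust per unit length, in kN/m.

K_a = tan²(45° − φ/2) = 0.2337.
Soil triangle: ½ K_a γ H² = 0.5×0.2337×15.9×3.5² = 22.76 kN/m.
Surcharge rectangle: K_a q H = 0.2337×15×3.5 = 12.27 kN/m.
Total = 22.76 + 12.27 = 35.03 kN/m.

35.0 kN/m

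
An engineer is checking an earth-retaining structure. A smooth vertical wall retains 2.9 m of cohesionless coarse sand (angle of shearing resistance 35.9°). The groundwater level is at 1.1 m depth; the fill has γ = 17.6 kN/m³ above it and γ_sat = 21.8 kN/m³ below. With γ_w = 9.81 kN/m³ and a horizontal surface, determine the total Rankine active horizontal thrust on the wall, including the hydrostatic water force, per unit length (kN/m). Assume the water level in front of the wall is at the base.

K_a = tan²(45° − φ/2) = 0.2607.
γ' = 21.8 − 9.81 = 11.99 kN/m³. Depth below WT = 1.8 m.
σ'_h at WT = K_a γ d_w = 5.048 kPa; at base = 5.048 + K_a γ' × 1.8 = 10.68 kPa.
P₁ (0–1.1 m) = ½×5.048×1.1 = 2.776. P₂ (1.1–2.9 m) = ½(5.048+10.68)×1.8 = 14.15.
P_w = ½ γ_w h₂² = 0.5×9.81×1.8² = 15.89. Total = 2.776+14.15+15.89 = 32.82 kN/m.

32.8 kN/m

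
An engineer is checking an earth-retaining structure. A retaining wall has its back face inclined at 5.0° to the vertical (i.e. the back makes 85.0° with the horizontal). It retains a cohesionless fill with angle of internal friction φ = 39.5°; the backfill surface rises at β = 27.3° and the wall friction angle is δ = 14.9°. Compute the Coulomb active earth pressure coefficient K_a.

0.349

K_a = sin²(α+φ) / [sin²α · sin(α−δ) · (1 + √{sin(φ+δ)sin(φ−β) / (sin(α−δ)sin(α+β))})²].
With α = 85.0°, φ = 39.5°, δ = 14.9°, β = 27.3°: K_a = 0.3489.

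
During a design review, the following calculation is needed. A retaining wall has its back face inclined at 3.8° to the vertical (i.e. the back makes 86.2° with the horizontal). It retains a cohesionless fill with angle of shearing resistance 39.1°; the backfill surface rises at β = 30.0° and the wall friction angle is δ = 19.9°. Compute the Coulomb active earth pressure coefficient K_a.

K_a = sin²(α+φ) / [sin²α · sin(α−δ) · (1 + √{sin(φ+δ)sin(φ−β) / (sin(α−δ)sin(α+β))})²].
With α = 86.2°, φ = 39.1°, δ = 19.9°, β = 30.0°: K_a = 0.3695.

0.369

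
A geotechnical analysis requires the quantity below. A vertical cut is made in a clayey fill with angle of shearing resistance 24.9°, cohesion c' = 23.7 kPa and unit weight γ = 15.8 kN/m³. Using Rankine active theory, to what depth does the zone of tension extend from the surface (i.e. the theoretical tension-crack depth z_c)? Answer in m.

K_a = tan²(45° − 24.9°/2) = 0.4074; √K_a = 0.6383.
The active pressure is zero where K_a γ z = 2c√K_a, so z_c = 2c/(γ√K_a) = 2×23.7/(15.8×0.6383) = 4.700 m.

4.70 m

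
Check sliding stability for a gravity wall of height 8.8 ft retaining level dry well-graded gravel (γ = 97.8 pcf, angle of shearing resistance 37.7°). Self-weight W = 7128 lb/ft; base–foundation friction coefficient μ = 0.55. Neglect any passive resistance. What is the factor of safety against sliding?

4.29

K_a = tan²(45° − 37.7°/2) = 0.2411.
P_a = ½K_aγH² = 0.5×0.2411×97.8×8.8² = 912.8 lb/ft, acting at H/3 = 2.933 ft above the base.
FS_sliding = μW / P_a = 0.55×7128 / 912.8 = 4.295.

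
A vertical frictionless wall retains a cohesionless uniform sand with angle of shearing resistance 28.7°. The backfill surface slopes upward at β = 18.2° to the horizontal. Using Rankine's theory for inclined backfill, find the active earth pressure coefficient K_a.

0.423

K_a = cos β · (cos β − √(cos²β − cos²φ)) / (cos β + √(cos²β − cos²φ)).
cos β = 0.9500, cos φ = 0.8771, √(cos²β − cos²φ) = 0.3648.
K_a = 0.9500 × (0.9500 − 0.3648)/(0.9500 + 0.3648) = 0.4228.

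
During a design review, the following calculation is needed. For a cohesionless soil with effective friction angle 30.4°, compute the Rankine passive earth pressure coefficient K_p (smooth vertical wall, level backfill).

K_p = (1 + sin φ)/(1 − sin φ) = tan²(45° + 30.4°/2) = 3.049.

3.05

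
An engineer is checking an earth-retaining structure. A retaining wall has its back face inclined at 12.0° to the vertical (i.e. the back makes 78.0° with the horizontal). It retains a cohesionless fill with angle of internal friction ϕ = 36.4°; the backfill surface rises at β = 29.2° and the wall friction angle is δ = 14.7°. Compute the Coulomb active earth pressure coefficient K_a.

0.542

K_a = sin²(α+φ) / [sin²α · sin(α−δ) · (1 + √{sin(φ+δ)sin(φ−β) / (sin(α−δ)sin(α+β))})²].
With α = 78.0°, φ = 36.4°, δ = 14.7°, β = 29.2°: K_a = 0.5419.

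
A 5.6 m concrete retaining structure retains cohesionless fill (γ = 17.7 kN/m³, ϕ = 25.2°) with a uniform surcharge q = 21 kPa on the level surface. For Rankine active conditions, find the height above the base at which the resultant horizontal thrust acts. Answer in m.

K_a = 0.4027.
Triangular part P₁ = ½K_aγH² = 111.8 at H/3 = 1.867 m; rectangular part P₂ = K_a q H = 47.36 at H/2 = 2.800 m.
ȳ = (P₁·1.867 + P₂·2.800)/(P₁+P₂) = 2.144 m.

2.14 m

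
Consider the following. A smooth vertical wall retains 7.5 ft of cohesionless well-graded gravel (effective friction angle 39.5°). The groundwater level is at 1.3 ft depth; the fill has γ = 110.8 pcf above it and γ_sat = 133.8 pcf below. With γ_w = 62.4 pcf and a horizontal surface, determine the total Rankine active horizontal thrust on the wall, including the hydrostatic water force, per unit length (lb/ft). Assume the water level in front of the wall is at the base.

1720 lb/ft

K_a = tan²(45° − φ/2) = 0.2224.
γ' = 133.8 − 62.4 = 71.40 pcf. Depth below WT = 6.2 ft.
σ'_h at WT = K_a γ d_w = 32.04 psf; at base = 32.04 + K_a γ' × 6.2 = 130.5 psf.
P₁ (0–1.3 ft) = ½×32.04×1.3 = 20.83. P₂ (1.3–7.5 ft) = ½(32.04+130.5)×6.2 = 503.9.
P_w = ½ γ_w h₂² = 0.5×62.4×6.2² = 1199. Total = 20.83+503.9+1199 = 1724 lb/ft.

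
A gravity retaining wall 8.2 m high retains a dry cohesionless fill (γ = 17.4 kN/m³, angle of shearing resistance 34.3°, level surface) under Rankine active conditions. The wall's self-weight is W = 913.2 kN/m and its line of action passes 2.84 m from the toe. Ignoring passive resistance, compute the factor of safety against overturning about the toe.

5.81

K_a = tan²(45° − 34.3°/2) = 0.2792.
P_a = ½K_aγH² = 0.5×0.2792×17.4×8.2² = 163.3 kN/m, acting at H/3 = 2.733 m above the base.
Overturning moment M_o = P_a × H/3 = 163.3 × 2.733 = 446.4.
Resisting moment M_r = W × 2.84 = 913.2 × 2.84 = 2593.
FS_overturning = M_r/M_o = 2593/446.4 = 5.810.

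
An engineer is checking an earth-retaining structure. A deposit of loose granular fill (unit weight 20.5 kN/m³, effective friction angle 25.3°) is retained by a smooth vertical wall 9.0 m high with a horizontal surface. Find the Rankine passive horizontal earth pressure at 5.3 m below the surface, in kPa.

K_p = (1 + sin φ)/(1 − sin φ) = 2.493.
σ_h = K_p γ z = 2.493 × 20.5 × 5.3 = 270.8 kPa.

271 kPa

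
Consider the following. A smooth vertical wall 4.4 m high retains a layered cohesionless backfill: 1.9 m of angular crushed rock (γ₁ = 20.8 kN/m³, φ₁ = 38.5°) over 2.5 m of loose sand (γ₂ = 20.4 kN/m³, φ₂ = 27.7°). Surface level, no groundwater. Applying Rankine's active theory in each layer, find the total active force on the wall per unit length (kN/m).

68.1 kN/m

K_a1 = tan²(45°−38.5°/2) = 0.2327; K_a2 = tan²(45°−27.7°/2) = 0.3653.
Layer 1: σ at base = K_a1 γ₁ h₁ = 9.195 kPa; P₁ = ½×9.195×1.9 = 8.735.
Layer 2: σ_v at top = γ₁h₁ = 39.52; σ_h top = K_a2×39.52 = 14.44; σ_h base = K_a2×(39.52+20.4×2.5) = 33.07.
P₂ = ½(14.44+33.07)×2.5 = 59.39. Total P_a = 8.735+59.39 = 68.12 kN/m.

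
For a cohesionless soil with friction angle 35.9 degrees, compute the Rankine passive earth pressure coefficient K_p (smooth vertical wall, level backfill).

K_p = (1 + sin φ)/(1 − sin φ) = tan²(45° + 35.9°/2) = 3.835.

3.84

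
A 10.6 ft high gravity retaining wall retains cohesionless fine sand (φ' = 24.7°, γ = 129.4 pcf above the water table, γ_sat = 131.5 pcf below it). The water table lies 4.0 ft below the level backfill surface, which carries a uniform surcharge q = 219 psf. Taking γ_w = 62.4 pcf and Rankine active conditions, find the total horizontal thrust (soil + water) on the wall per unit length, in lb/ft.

4760 lb/ft

K_a = tan²(45° − φ/2) = 0.4106.
γ' = 131.5 − 62.4 = 69.10 pcf. h₂ = H − d_w = 6.6 ft.
σ'_h: at surface K_a·q = 89.91; at WT K_a(q+γd_w) = 302.4; at base K_a(q+γd_w+γ'h₂) = 489.7 psf.
P₁ = ½(89.91+302.4)×4.0 = 784.7; P₂ = ½(302.4+489.7)×6.6 = 2614; P_w = ½γ_w h₂² = 1359.
Total = 784.7+2614+1359 = 4758 lb/ft.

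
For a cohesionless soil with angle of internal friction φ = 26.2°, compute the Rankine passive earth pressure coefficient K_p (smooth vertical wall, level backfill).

K_p = (1 + sin φ)/(1 − sin φ) = tan²(45° + 26.2°/2) = 2.581.

2.58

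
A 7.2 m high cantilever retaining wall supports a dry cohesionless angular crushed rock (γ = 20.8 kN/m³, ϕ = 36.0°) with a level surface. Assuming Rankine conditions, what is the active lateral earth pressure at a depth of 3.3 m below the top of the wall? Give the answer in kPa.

17.8 kPa

K_a = (1 − sin φ)/(1 + sin φ) = 0.2596.
σ_h = K_a γ z = 0.2596 × 20.8 × 3.3 = 17.82 kPa.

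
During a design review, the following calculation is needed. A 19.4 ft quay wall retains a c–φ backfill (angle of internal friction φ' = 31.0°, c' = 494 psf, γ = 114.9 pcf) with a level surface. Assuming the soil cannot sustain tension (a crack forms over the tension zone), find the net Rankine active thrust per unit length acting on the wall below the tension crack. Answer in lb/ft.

325 lb/ft

K_a = 0.3201; √K_a = 0.5658.
Tension-crack depth z_c = 2c/(γ√K_a) = 2×494/(114.9×0.5658) = 15.20 ft.
σ_a at base = K_a γ H − 2c√K_a = 0.3201×114.9×19.4 − 2×494×0.5658 = 154.5 psf.
P_a = ½ × 154.5 × (H − z_c) = 0.5×154.5×4.202 = 324.7 lb/ft.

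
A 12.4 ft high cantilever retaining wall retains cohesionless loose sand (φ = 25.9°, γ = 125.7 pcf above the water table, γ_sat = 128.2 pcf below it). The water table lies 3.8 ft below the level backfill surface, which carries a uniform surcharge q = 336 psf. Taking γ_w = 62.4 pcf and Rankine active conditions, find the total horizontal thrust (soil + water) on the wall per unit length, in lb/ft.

K_a = tan²(45° − φ/2) = 0.3920.
γ' = 128.2 − 62.4 = 65.80 pcf. h₂ = H − d_w = 8.6 ft.
σ'_h: at surface K_a·q = 131.7; at WT K_a(q+γd_w) = 318.9; at base K_a(q+γd_w+γ'h₂) = 540.8 psf.
P₁ = ½(131.7+318.9)×3.8 = 856.2; P₂ = ½(318.9+540.8)×8.6 = 3697; P_w = ½γ_w h₂² = 2308.
Total = 856.2+3697+2308 = 6860 lb/ft.

6860 lb/ft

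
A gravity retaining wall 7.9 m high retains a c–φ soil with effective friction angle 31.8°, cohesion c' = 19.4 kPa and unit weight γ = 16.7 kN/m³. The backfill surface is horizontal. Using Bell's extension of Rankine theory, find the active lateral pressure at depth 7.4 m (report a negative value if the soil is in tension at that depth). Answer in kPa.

K_a = (1 − sin φ)/(1 + sin φ) = 0.3098.
σ_a = K_a γ z − 2c√K_a = 0.3098×16.7×7.4 − 2×19.4×0.5566 = 16.69 kPa.

16.7 kPa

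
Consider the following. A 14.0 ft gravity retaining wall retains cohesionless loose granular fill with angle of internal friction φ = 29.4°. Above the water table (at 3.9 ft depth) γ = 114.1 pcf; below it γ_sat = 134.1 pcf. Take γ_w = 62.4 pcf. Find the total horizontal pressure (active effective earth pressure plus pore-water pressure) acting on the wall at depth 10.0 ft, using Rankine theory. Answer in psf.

K_a = (1 − sin φ)/(1 + sin φ) = 0.3415.
γ' = 134.1 − 62.4 = 71.70 pcf.
Effective vertical stress at 10.0 ft: σ'_v = 114.1×3.9 + 71.70×6.10 = 882.4 psf.
σ'_h = K_a σ'_v = 0.3415 × 882.4 = 301.3 psf; u = γ_w × 6.10 = 380.6 psf.
Total σ_h = 301.3 + 380.6 = 681.9 psf.

682 psf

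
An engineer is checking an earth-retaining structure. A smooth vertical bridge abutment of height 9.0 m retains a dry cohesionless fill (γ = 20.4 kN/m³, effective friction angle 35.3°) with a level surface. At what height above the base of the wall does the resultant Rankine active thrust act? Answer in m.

3.00 m

K_a = 0.2675.
The pressure distribution is triangular, so the resultant acts at H/3 above the base = 9.0/3 = 3.000 m.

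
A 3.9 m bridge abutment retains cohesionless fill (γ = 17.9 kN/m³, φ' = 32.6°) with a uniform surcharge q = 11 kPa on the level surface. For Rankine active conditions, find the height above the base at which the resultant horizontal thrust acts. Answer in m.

1.46 m

K_a = 0.2997.
Triangular part P₁ = ½K_aγH² = 40.80 at H/3 = 1.300 m; rectangular part P₂ = K_a q H = 12.86 at H/2 = 1.950 m.
ȳ = (P₁·1.300 + P₂·1.950)/(P₁+P₂) = 1.456 m.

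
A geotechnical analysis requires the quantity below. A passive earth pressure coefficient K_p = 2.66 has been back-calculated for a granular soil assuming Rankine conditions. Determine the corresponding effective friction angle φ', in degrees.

27.0°

K_p = (1+sin φ)/(1−sin φ) ⇒ sin φ = (K_p − 1)/(K_p + 1) = 0.4536.
φ = arcsin(0.4536) = 26.97°.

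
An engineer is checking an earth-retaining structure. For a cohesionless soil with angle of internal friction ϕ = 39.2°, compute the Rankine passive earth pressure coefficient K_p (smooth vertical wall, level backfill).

K_p = (1 + sin φ)/(1 − sin φ) = tan²(45° + 39.2°/2) = 4.435.

4.44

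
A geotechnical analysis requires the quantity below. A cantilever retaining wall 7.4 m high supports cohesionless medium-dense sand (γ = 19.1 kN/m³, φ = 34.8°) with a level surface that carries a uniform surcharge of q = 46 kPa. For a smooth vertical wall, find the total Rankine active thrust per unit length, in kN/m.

K_a = tan²(45° − φ/2) = 0.2733.
Soil triangle: ½ K_a γ H² = 0.5×0.2733×19.1×7.4² = 142.9 kN/m.
Surcharge rectangle: K_a q H = 0.2733×46×7.4 = 93.03 kN/m.
Total = 142.9 + 93.03 = 236.0 kN/m.

236 kN/m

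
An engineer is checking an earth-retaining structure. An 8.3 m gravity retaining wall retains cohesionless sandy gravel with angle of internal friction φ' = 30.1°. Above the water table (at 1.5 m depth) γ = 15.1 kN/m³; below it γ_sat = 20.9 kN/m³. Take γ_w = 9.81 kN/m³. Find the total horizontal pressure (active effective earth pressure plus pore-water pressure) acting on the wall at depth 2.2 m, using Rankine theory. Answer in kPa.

17.0 kPa

K_a = (1 − sin φ)/(1 + sin φ) = 0.3320.
γ' = 20.9 − 9.81 = 11.09 kN/m³.
Effective vertical stress at 2.2 m: σ'_v = 15.1×1.5 + 11.09×0.700 = 30.41 kPa.
σ'_h = K_a σ'_v = 0.3320 × 30.41 = 10.10 kPa; u = γ_w × 0.700 = 6.867 kPa.
Total σ_h = 10.10 + 6.867 = 16.96 kPa.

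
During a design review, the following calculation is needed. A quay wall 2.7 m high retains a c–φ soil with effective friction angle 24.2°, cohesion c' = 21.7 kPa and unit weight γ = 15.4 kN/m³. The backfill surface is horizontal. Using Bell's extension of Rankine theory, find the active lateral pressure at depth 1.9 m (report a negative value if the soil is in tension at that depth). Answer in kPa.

-15.8 kPa

K_a = (1 − sin φ)/(1 + sin φ) = 0.4185.
σ_a = K_a γ z − 2c√K_a = 0.4185×15.4×1.9 − 2×21.7×0.6469 = -15.83 kPa.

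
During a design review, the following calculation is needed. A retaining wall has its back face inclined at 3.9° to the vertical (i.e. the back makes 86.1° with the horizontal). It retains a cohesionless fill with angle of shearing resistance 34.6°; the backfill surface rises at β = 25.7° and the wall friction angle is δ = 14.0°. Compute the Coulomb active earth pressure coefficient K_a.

K_a = sin²(α+φ) / [sin²α · sin(α−δ) · (1 + √{sin(φ+δ)sin(φ−β) / (sin(α−δ)sin(α+β))})²].
With α = 86.1°, φ = 34.6°, δ = 14.0°, β = 25.7°: K_a = 0.4205.

0.421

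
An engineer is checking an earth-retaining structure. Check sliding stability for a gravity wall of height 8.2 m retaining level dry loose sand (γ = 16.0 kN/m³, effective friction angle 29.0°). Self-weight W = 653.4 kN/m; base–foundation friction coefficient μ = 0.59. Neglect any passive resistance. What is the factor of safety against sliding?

K_a = tan²(45° − 29.0°/2) = 0.3470.
P_a = ½K_aγH² = 0.5×0.3470×16.0×8.2² = 186.6 kN/m, acting at H/3 = 2.733 m above the base.
FS_sliding = μW / P_a = 0.59×653.4 / 186.6 = 2.065.

2.07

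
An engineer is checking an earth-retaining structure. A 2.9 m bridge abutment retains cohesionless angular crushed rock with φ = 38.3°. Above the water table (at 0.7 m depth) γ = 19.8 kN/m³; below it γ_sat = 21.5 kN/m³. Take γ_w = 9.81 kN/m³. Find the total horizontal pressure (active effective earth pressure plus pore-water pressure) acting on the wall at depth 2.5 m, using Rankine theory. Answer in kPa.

K_a = (1 − sin φ)/(1 + sin φ) = 0.2347.
γ' = 21.5 − 9.81 = 11.69 kN/m³.
Effective vertical stress at 2.5 m: σ'_v = 19.8×0.7 + 11.69×1.80 = 34.90 kPa.
σ'_h = K_a σ'_v = 0.2347 × 34.90 = 8.193 kPa; u = γ_w × 1.80 = 17.66 kPa.
Total σ_h = 8.193 + 17.66 = 25.85 kPa.

25.9 kPa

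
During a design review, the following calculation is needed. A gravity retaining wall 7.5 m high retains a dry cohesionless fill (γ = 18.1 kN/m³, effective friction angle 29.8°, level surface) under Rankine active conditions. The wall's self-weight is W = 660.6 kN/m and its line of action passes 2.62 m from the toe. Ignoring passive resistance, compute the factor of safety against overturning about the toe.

4.05

K_a = tan²(45° − 29.8°/2) = 0.3360.
P_a = ½K_aγH² = 0.5×0.3360×18.1×7.5² = 171.1 kN/m, acting at H/3 = 2.500 m above the base.
Overturning moment M_o = P_a × H/3 = 171.1 × 2.500 = 427.6.
Resisting moment M_r = W × 2.62 = 660.6 × 2.62 = 1731.
FS_overturning = M_r/M_o = 1731/427.6 = 4.047.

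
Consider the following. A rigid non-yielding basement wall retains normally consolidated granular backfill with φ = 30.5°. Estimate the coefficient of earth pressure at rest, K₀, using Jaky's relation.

0.492

K₀ = 1 − sin φ' = 1 − sin 30.5° = 0.4925.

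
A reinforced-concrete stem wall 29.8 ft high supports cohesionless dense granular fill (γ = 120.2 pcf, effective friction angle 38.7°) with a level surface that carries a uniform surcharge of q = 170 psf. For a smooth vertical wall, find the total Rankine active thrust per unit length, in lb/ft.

K_a = tan²(45° − φ/2) = 0.2306.
Soil triangle: ½ K_a γ H² = 0.5×0.2306×120.2×29.8² = 12310 lb/ft.
Surcharge rectangle: K_a q H = 0.2306×170×29.8 = 1168 lb/ft.
Total = 12310 + 1168 = 13470 lb/ft.

13500 lb/ft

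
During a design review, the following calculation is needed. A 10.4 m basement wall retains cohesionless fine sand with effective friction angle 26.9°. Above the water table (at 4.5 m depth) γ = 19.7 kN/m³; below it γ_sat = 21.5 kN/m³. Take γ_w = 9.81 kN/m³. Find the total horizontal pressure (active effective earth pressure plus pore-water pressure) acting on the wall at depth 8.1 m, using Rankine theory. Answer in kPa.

K_a = (1 − sin φ)/(1 + sin φ) = 0.3770.
γ' = 21.5 − 9.81 = 11.69 kN/m³.
Effective vertical stress at 8.1 m: σ'_v = 19.7×4.5 + 11.69×3.60 = 130.7 kPa.
σ'_h = K_a σ'_v = 0.3770 × 130.7 = 49.29 kPa; u = γ_w × 3.60 = 35.32 kPa.
Total σ_h = 49.29 + 35.32 = 84.60 kPa.

84.6 kPa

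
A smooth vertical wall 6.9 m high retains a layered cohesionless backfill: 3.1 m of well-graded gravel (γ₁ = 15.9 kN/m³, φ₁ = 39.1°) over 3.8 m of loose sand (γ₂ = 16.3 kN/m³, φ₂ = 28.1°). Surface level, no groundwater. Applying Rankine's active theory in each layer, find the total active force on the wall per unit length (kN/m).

127 kN/m

K_a1 = tan²(45°−39.1°/2) = 0.2265; K_a2 = tan²(45°−28.1°/2) = 0.3596.
Layer 1: σ at base = K_a1 γ₁ h₁ = 11.16 kPa; P₁ = ½×11.16×3.1 = 17.30.
Layer 2: σ_v at top = γ₁h₁ = 49.29; σ_h top = K_a2×49.29 = 17.73; σ_h base = K_a2×(49.29+16.3×3.8) = 40.00.
P₂ = ½(17.73+40.00)×3.8 = 109.7. Total P_a = 17.30+109.7 = 127.0 kN/m.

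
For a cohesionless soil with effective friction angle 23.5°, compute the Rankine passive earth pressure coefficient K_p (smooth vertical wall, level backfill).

K_p = (1 + sin φ)/(1 − sin φ) = tan²(45° + 23.5°/2) = 2.326.

2.33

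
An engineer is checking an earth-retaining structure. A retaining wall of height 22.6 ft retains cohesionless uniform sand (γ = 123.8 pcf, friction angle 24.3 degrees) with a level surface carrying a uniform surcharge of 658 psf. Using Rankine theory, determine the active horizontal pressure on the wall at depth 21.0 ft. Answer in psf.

K_a = (1 − sin φ)/(1 + sin φ) = 0.4169.
σ_v = γz + q = 123.8 × 21.0 + 658 = 3258 psf.
σ_h = K_a σ_v = 0.4169 × 3258 = 1358 psf.

1360 psf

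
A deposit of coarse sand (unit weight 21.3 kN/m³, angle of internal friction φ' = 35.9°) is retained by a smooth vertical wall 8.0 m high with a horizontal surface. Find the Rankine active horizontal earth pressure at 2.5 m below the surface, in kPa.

13.9 kPa

K_a = (1 − sin φ)/(1 + sin φ) = 0.2607.
σ_h = K_a γ z = 0.2607 × 21.3 × 2.5 = 13.88 kPa.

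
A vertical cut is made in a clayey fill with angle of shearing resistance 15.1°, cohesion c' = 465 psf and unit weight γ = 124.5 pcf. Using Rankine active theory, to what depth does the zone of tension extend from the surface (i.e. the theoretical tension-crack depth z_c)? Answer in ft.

K_a = tan²(45° − 15.1°/2) = 0.5867; √K_a = 0.7659.
The active pressure is zero where K_a γ z = 2c√K_a, so z_c = 2c/(γ√K_a) = 2×465/(124.5×0.7659) = 9.753 ft.

9.75 ft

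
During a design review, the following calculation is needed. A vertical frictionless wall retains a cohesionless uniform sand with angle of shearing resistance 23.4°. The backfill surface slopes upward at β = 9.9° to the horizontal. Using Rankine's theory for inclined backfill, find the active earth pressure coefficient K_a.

0.460

K_a = cos β · (cos β − √(cos²β − cos²φ)) / (cos β + √(cos²β − cos²φ)).
cos β = 0.9851, cos φ = 0.9178, √(cos²β − cos²φ) = 0.3580.
K_a = 0.9851 × (0.9851 − 0.3580)/(0.9851 + 0.3580) = 0.4600.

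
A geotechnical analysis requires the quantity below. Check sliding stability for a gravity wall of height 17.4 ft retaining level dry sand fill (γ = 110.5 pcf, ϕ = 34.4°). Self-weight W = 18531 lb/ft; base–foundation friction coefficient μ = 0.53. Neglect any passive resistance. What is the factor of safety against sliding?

2.11

K_a = tan²(45° − 34.4°/2) = 0.2780.
P_a = ½K_aγH² = 0.5×0.2780×110.5×17.4² = 4650 lb/ft, acting at H/3 = 5.800 ft above the base.
FS_sliding = μW / P_a = 0.53×18531 / 4650 = 2.112.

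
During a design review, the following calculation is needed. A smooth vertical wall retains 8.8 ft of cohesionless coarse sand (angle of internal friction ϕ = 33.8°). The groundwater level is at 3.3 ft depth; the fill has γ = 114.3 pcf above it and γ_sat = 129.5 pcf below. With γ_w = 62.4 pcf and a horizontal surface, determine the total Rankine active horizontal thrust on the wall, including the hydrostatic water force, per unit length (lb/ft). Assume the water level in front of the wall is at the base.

K_a = tan²(45° − φ/2) = 0.2851.
γ' = 129.5 − 62.4 = 67.10 pcf. Depth below WT = 5.5 ft.
σ'_h at WT = K_a γ d_w = 107.5 psf; at base = 107.5 + K_a γ' × 5.5 = 212.8 psf.
P₁ (0–3.3 ft) = ½×107.5×3.3 = 177.4. P₂ (3.3–8.8 ft) = ½(107.5+212.8)×5.5 = 880.8.
P_w = ½ γ_w h₂² = 0.5×62.4×5.5² = 943.8. Total = 177.4+880.8+943.8 = 2002 lb/ft.

2000 lb/ft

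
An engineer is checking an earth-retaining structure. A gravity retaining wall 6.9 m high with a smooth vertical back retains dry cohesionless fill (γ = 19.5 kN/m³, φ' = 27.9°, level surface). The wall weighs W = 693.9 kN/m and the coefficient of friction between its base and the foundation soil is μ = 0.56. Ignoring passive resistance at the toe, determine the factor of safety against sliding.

K_a = tan²(45° − 27.9°/2) = 0.3625.
P_a = ½K_aγH² = 0.5×0.3625×19.5×6.9² = 168.3 kN/m, acting at H/3 = 2.300 m above the base.
FS_sliding = μW / P_a = 0.56×693.9 / 168.3 = 2.310.

2.31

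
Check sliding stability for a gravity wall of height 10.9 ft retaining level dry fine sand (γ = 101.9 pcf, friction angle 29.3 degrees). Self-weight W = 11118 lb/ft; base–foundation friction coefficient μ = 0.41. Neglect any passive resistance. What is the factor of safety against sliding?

2.20

K_a = tan²(45° − 29.3°/2) = 0.3428.
P_a = ½K_aγH² = 0.5×0.3428×101.9×10.9² = 2075 lb/ft, acting at H/3 = 3.633 ft above the base.
FS_sliding = μW / P_a = 0.41×11118 / 2075 = 2.196.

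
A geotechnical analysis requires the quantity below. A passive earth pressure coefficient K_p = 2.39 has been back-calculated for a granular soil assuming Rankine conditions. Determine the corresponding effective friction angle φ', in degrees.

K_p = (1+sin φ)/(1−sin φ) ⇒ sin φ = (K_p − 1)/(K_p + 1) = 0.4100.
φ = arcsin(0.4100) = 24.21°.

24.2°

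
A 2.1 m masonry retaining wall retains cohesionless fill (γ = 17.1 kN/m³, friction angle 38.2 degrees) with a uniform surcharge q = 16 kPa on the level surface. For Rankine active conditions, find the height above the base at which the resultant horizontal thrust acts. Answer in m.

K_a = 0.2358.
Triangular part P₁ = ½K_aγH² = 8.890 at H/3 = 0.7000 m; rectangular part P₂ = K_a q H = 7.922 at H/2 = 1.050 m.
ȳ = (P₁·0.7000 + P₂·1.050)/(P₁+P₂) = 0.8649 m.

0.865 m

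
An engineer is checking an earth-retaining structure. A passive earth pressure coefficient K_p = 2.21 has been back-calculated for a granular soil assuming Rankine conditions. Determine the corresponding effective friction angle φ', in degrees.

22.1°

K_p = (1+sin φ)/(1−sin φ) ⇒ sin φ = (K_p − 1)/(K_p + 1) = 0.3769.
φ = arcsin(0.3769) = 22.14°.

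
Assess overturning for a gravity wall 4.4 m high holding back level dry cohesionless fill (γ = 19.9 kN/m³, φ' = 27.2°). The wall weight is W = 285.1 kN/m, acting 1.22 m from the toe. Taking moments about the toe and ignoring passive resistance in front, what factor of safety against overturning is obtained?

K_a = tan²(45° − 27.2°/2) = 0.3726.
P_a = ½K_aγH² = 0.5×0.3726×19.9×4.4² = 71.77 kN/m, acting at H/3 = 1.467 m above the base.
Overturning moment M_o = P_a × H/3 = 71.77 × 1.467 = 105.3.
Resisting moment M_r = W × 1.22 = 285.1 × 1.22 = 347.8.
FS_overturning = M_r/M_o = 347.8/105.3 = 3.304.

3.30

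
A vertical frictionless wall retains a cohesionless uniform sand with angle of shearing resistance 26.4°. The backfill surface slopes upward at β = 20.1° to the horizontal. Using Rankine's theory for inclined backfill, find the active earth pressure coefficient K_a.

K_a = cos β · (cos β − √(cos²β − cos²φ)) / (cos β + √(cos²β − cos²φ)).
cos β = 0.9391, cos φ = 0.8957, √(cos²β − cos²φ) = 0.2821.
K_a = 0.9391 × (0.9391 − 0.2821)/(0.9391 + 0.2821) = 0.5052.

0.505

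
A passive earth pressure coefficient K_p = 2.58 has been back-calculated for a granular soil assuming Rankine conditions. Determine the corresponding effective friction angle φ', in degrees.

26.2°

K_p = (1+sin φ)/(1−sin φ) ⇒ sin φ = (K_p − 1)/(K_p + 1) = 0.4413.
φ = arcsin(0.4413) = 26.19°.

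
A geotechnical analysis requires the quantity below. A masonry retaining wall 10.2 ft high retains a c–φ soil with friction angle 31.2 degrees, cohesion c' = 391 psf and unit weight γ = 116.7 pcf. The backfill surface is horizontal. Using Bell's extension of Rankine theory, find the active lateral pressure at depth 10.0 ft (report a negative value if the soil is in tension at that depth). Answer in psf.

-70.1 psf

K_a = (1 − sin φ)/(1 + sin φ) = 0.3175.
σ_a = K_a γ z − 2c√K_a = 0.3175×116.7×10.0 − 2×391×0.5635 = -70.11 psf.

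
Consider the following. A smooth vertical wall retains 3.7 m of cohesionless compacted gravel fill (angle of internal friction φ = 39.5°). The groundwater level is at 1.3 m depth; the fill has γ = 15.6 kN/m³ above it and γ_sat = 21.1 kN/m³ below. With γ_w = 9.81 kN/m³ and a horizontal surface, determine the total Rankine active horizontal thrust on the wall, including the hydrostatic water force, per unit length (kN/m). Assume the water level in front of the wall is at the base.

K_a = tan²(45° − φ/2) = 0.2224.
γ' = 21.1 − 9.81 = 11.29 kN/m³. Depth below WT = 2.4 m.
σ'_h at WT = K_a γ d_w = 4.511 kPa; at base = 4.511 + K_a γ' × 2.4 = 10.54 kPa.
P₁ (0–1.3 m) = ½×4.511×1.3 = 2.932. P₂ (1.3–3.7 m) = ½(4.511+10.54)×2.4 = 18.06.
P_w = ½ γ_w h₂² = 0.5×9.81×2.4² = 28.25. Total = 2.932+18.06+28.25 = 49.24 kN/m.

49.2 kN/m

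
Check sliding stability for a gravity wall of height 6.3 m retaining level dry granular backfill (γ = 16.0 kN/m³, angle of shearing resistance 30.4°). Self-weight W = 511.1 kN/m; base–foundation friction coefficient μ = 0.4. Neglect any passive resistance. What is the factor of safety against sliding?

K_a = tan²(45° − 30.4°/2) = 0.3280.
P_a = ½K_aγH² = 0.5×0.3280×16.0×6.3² = 104.1 kN/m, acting at H/3 = 2.100 m above the base.
FS_sliding = μW / P_a = 0.4×511.1 / 104.1 = 1.963.

1.96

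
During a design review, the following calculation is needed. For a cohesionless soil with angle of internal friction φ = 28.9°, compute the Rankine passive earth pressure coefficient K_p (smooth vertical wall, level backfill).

2.87

K_p = (1 + sin φ)/(1 − sin φ) = tan²(45° + 28.9°/2) = 2.871.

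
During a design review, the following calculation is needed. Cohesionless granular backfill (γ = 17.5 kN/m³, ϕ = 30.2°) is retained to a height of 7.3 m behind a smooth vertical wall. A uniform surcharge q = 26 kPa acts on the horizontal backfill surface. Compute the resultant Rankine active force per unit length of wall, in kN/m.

217 kN/m

K_a = tan²(45° − φ/2) = 0.3307.
Soil triangle: ½ K_a γ H² = 0.5×0.3307×17.5×7.3² = 154.2 kN/m.
Surcharge rectangle: K_a q H = 0.3307×26×7.3 = 62.76 kN/m.
Total = 154.2 + 62.76 = 216.9 kN/m.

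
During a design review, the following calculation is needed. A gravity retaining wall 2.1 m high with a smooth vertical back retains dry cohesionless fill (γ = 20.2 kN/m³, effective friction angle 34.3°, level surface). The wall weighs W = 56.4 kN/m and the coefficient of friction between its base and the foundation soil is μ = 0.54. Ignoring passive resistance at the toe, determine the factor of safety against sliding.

K_a = tan²(45° − 34.3°/2) = 0.2792.
P_a = ½K_aγH² = 0.5×0.2792×20.2×2.1² = 12.43 kN/m, acting at H/3 = 0.7000 m above the base.
FS_sliding = μW / P_a = 0.54×56.4 / 12.43 = 2.449.

2.45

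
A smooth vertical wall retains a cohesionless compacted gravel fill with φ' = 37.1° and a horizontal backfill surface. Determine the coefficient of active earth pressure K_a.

K_a = (1 − sin φ)/(1 + sin φ) = (1 − sin 37.1°)/(1 + sin 37.1°) = 0.2475.

0.247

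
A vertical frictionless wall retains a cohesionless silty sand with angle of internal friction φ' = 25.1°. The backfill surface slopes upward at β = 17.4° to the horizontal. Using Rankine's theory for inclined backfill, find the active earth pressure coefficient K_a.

K_a = cos β · (cos β − √(cos²β − cos²φ)) / (cos β + √(cos²β − cos²φ)).
cos β = 0.9542, cos φ = 0.9056, √(cos²β − cos²φ) = 0.3009.
K_a = 0.9542 × (0.9542 − 0.3009)/(0.9542 + 0.3009) = 0.4968.

0.497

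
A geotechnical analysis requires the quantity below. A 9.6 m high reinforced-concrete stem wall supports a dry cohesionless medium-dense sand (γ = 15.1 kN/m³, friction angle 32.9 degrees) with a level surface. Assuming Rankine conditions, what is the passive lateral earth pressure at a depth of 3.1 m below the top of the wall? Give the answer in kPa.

158 kPa

K_p = (1 + sin φ)/(1 − sin φ) = 3.378.
σ_h = K_p γ z = 3.378 × 15.1 × 3.1 = 158.1 kPa.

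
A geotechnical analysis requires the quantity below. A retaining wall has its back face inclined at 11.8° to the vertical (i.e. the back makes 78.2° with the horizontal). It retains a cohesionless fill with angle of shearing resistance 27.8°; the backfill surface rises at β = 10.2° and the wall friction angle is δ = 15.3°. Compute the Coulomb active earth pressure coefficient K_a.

0.493

K_a = sin²(α+φ) / [sin²α · sin(α−δ) · (1 + √{sin(φ+δ)sin(φ−β) / (sin(α−δ)sin(α+β))})²].
With α = 78.2°, φ = 27.8°, δ = 15.3°, β = 10.2°: K_a = 0.4933.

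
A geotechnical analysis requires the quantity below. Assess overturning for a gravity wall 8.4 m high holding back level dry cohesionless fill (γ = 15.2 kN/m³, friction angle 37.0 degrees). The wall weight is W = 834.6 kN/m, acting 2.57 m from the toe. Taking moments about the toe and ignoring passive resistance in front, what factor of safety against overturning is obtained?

K_a = tan²(45° − 37.0°/2) = 0.2486.
P_a = ½K_aγH² = 0.5×0.2486×15.2×8.4² = 133.3 kN/m, acting at H/3 = 2.800 m above the base.
Overturning moment M_o = P_a × H/3 = 133.3 × 2.800 = 373.3.
Resisting moment M_r = W × 2.57 = 834.6 × 2.57 = 2145.
FS_overturning = M_r/M_o = 2145/373.3 = 5.747.

5.75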